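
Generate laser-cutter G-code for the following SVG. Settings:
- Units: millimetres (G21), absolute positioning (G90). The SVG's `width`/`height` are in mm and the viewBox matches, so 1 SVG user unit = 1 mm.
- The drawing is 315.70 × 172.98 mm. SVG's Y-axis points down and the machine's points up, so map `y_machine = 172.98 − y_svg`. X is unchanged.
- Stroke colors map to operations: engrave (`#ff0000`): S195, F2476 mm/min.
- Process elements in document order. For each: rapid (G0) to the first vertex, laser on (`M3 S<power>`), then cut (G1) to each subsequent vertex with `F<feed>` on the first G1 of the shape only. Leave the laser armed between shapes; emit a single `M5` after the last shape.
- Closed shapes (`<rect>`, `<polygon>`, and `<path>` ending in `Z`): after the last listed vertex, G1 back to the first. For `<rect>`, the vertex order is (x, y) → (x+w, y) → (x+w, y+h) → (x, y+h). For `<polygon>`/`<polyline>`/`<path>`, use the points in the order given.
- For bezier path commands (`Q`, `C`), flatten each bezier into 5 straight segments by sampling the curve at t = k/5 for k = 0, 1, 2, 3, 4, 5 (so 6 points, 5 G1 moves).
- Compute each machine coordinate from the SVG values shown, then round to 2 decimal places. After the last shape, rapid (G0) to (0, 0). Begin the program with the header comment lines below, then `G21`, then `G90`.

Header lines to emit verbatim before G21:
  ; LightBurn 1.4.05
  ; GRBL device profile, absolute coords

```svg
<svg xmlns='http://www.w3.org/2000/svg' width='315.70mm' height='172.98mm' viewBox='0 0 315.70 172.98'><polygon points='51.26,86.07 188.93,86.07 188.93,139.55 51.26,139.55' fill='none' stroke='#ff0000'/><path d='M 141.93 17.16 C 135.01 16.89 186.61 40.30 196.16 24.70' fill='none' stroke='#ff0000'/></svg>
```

; LightBurn 1.4.05
; GRBL device profile, absolute coords
G21
G90
G0 X51.26 Y86.91
M3 S195
G1 X188.93 Y86.91 F2476
G1 X188.93 Y33.43
G1 X51.26 Y33.43
G1 X51.26 Y86.91
G0 X141.93 Y155.82
M3 S195
G1 X144.00 Y153.64 F2476
G1 X155.28 Y148.79
G1 X170.95 Y144.27
G1 X186.19 Y143.10
G1 X196.16 Y148.28
M5
G0 X0.00 Y0.00

viewBox `0 0 315.70 172.98` with mm width/height → 1 unit = 1 mm. Flip: y_m = 172.98 − y_svg.

**Shape 1** — `<polygon>` rectangle, stroke `#ff0000` → engrave (S195, F2476). Machine vertices: (51.26,86.91) → (188.93,86.91) → (188.93,33.43) → (51.26,33.43) → (51.26,86.91). Closed: final G1 returns to the first vertex.

**Shape 2** — `<path>` cubic bezier, stroke `#ff0000` → engrave (S195, F2476). Control points (SVG): P0=(141.93,17.16), P1=(135.01,16.89), P2=(186.61,40.30), P3=(196.16,24.70); sampled at t=k/5. Machine vertices: (141.93,155.82) → (144.00,153.64) → (155.28,148.79) → (170.95,144.27) → (186.19,143.10) → (196.16,148.28). Open path.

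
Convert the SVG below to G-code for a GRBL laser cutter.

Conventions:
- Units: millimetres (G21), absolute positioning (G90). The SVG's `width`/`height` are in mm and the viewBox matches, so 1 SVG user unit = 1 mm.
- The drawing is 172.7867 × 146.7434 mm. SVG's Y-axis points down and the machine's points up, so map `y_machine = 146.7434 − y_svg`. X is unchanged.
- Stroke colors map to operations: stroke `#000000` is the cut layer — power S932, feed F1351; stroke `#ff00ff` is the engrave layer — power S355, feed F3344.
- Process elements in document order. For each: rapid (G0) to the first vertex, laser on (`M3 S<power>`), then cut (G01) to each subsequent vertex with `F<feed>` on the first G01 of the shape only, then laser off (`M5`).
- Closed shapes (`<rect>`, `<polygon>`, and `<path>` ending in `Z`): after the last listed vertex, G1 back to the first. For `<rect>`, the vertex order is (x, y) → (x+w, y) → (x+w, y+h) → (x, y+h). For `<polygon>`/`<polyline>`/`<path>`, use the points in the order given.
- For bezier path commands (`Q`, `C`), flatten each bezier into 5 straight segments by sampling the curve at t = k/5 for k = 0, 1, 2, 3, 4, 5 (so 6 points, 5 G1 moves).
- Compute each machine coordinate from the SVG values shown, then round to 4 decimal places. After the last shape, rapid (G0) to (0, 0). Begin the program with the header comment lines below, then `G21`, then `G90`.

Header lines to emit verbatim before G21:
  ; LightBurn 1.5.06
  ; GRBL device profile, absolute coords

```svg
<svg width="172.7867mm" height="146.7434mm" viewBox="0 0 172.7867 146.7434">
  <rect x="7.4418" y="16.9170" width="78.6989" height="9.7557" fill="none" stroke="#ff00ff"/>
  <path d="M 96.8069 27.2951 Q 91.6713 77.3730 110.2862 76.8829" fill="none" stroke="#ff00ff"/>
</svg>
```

; LightBurn 1.5.06
; GRBL device profile, absolute coords
G21
G90
G0 X7.4418 Y129.8264
M3 S355
G01 X86.1407 Y129.8264 F3344
G01 X86.1407 Y120.0707
G01 X7.4418 Y120.0707
G01 X7.4418 Y129.8264
M5
G0 X96.8069 Y119.4483
M3 S355
G01 X95.7027 Y101.4399 F3344
G01 X96.4985 Y87.4769
G01 X99.1944 Y77.5593
G01 X103.7903 Y71.6872
G01 X110.2862 Y69.8605
M5
G0 X0.0000 Y0.0000

Since the viewBox matches the mm dimensions, user units are millimetres directly. The only transform is the Y-flip y_m = 146.7434 − y_svg.

Shape 1 is a rectangle drawn with `<rect>`. Its stroke #ff00ff means engrave at S355, F3344. After flipping Y the toolpath is (7.4418,129.8264) → (86.1407,129.8264) → (86.1407,120.0707) → (7.4418,120.0707) → (7.4418,129.8264), returning to the start.

Shape 2 is a quadratic bezier drawn with `<path>`. Its stroke #ff00ff means engrave at S355, F3344. After flipping Y the toolpath is (96.8069,119.4483) → (95.7027,101.4399) → (96.4985,87.4769) → (99.1944,77.5593) → (103.7903,71.6872) → (110.2862,69.8605).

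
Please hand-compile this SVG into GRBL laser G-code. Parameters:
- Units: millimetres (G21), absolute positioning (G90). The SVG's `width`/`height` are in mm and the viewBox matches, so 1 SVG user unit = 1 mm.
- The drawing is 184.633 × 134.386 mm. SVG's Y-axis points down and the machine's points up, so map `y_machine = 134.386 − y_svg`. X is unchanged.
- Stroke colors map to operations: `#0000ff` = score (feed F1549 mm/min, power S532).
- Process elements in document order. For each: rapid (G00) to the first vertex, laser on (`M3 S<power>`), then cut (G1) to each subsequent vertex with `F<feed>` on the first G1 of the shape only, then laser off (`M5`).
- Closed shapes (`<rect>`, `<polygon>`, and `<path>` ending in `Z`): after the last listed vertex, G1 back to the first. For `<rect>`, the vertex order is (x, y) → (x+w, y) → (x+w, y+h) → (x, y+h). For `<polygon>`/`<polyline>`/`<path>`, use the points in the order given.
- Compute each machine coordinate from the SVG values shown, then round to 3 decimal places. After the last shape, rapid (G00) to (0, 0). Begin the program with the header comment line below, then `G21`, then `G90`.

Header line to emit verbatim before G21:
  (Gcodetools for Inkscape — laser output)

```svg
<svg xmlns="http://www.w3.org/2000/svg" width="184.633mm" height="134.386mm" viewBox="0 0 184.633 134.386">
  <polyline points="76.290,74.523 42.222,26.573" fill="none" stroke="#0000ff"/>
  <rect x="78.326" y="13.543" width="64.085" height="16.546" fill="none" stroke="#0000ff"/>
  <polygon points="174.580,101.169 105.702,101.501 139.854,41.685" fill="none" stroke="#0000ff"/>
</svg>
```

viewBox `0 0 184.633 134.386` with mm width/height → 1 unit = 1 mm. Flip: y_m = 134.386 − y_svg.

**Shape 1** — `<polyline>` line segment, stroke `#0000ff` → score (S532, F1549). Machine vertices: (76.290,59.863) → (42.222,107.813). Open path.

**Shape 2** — `<rect>` rectangle, stroke `#0000ff` → score (S532, F1549). Machine vertices: (78.326,120.843) → (142.411,120.843) → (142.411,104.297) → (78.326,104.297) → (78.326,120.843). Closed: final G1 returns to the first vertex.

**Shape 3** — `<polygon>` regular polygon, stroke `#0000ff` → score (S532, F1549). Machine vertices: (174.580,33.217) → (105.702,32.885) → (139.854,92.701) → (174.580,33.217). Closed: final G1 returns to the first vertex.

(Gcodetools for Inkscape — laser output)
G21
G90
G00 X76.290 Y59.863
M3 S532
G1 X42.222 Y107.813 F1549
M5
G00 X78.326 Y120.843
M3 S532
G1 X142.411 Y120.843 F1549
G1 X142.411 Y104.297
G1 X78.326 Y104.297
G1 X78.326 Y120.843
M5
G00 X174.580 Y33.217
M3 S532
G1 X105.702 Y32.885 F1549
G1 X139.854 Y92.701
G1 X174.580 Y33.217
M5
G00 X0.000 Y0.000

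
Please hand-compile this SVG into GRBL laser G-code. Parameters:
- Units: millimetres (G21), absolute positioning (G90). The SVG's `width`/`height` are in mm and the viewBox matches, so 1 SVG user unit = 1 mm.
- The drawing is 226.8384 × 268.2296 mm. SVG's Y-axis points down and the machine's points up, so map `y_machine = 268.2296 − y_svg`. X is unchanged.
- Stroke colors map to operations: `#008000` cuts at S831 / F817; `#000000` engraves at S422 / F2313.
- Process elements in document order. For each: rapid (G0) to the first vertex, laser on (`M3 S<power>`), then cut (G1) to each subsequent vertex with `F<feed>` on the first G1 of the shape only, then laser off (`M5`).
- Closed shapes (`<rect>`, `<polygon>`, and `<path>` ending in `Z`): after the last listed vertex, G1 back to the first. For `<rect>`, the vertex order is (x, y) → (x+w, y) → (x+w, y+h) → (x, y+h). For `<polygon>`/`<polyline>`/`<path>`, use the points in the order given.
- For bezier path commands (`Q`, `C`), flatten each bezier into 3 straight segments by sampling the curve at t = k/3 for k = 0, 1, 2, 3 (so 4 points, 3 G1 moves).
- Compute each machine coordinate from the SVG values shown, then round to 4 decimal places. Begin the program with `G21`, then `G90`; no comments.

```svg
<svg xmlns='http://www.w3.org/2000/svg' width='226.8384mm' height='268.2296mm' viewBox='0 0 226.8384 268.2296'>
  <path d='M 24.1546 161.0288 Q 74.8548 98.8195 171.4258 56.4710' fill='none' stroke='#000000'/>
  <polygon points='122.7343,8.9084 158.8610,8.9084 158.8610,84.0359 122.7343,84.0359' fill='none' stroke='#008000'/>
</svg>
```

1 u = 1 mm; y_m = 268.2296 − y.

[1] `<path>` quadratic bezier, #000000→engrave S422 F2313: (24.1546,107.2008) → (63.0515,146.4669) → (112.1419,181.3195) → (171.4258,211.7586)

[2] `<polygon>` rectangle, #008000→cut S831 F817: (122.7343,259.3212) → (158.8610,259.3212) → (158.8610,184.1937) → (122.7343,184.1937) → (122.7343,259.3212) (closed)

G21
G90
G0 X24.1546 Y107.2008
M3 S422
G1 X63.0515 Y146.4669 F2313
G1 X112.1419 Y181.3195
G1 X171.4258 Y211.7586
M5
G0 X122.7343 Y259.3212
M3 S831
G1 X158.8610 Y259.3212 F817
G1 X158.8610 Y184.1937
G1 X122.7343 Y184.1937
G1 X122.7343 Y259.3212
M5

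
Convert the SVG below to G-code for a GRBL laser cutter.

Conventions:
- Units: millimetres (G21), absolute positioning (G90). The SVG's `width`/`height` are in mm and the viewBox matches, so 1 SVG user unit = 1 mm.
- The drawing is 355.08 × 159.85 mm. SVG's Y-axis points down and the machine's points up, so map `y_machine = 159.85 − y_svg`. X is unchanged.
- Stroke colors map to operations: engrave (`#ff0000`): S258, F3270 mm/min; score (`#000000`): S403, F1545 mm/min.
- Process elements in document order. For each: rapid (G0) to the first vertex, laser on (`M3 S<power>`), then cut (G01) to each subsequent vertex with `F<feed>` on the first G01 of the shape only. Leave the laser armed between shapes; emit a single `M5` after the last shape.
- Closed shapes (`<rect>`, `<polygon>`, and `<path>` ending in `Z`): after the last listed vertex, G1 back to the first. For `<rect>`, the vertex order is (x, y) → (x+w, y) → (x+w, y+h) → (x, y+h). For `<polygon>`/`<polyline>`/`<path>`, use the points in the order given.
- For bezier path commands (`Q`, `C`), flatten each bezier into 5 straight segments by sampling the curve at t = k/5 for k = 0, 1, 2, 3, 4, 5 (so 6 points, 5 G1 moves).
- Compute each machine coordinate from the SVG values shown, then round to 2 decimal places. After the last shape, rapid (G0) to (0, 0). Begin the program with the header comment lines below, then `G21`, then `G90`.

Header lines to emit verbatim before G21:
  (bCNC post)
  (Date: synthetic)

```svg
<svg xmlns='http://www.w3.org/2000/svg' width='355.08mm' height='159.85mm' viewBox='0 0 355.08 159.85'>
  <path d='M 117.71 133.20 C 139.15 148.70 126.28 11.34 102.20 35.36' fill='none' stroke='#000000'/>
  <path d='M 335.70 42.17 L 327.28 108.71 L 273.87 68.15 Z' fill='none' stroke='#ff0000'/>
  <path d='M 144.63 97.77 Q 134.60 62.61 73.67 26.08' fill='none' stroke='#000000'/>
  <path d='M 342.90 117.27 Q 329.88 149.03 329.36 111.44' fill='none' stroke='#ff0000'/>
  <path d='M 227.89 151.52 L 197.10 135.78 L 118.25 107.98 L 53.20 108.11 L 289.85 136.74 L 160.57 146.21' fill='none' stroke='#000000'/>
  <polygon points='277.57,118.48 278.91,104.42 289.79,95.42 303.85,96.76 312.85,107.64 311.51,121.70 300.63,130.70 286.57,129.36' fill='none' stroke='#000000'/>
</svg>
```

viewBox `0 0 355.08 159.85` with mm width/height → 1 unit = 1 mm. Flip: y_m = 159.85 − y_svg.

**Shape 1** — `<path>` cubic bezier, stroke `#000000` → score (S403, F1545). Control points (SVG): P0=(117.71,133.20), P1=(139.15,148.70), P2=(126.28,11.34), P3=(102.20,35.36); sampled at t=k/5. Machine vertices: (117.71,26.65) → (126.64,33.18) → (128.45,61.31) → (124.24,95.96) → (115.12,122.05) → (102.20,124.49). Open path.

**Shape 2** — `<path>` regular polygon, stroke `#ff0000` → engrave (S258, F3270). Machine vertices: (335.70,117.68) → (327.28,51.14) → (273.87,91.70) → (335.70,117.68). Closed: final G1 returns to the first vertex.

**Shape 3** — `<path>` quadratic bezier, stroke `#000000` → score (S403, F1545). Control points (SVG): P0=(144.63,97.77), P1=(134.60,62.61), P2=(73.67,26.08); sampled at t=k/5. Machine vertices: (144.63,62.08) → (138.58,76.20) → (128.46,90.43) → (114.27,104.77) → (96.01,119.21) → (73.67,133.77). Open path.

**Shape 4** — `<path>` quadratic bezier, stroke `#ff0000` → engrave (S258, F3270). Control points (SVG): P0=(342.90,117.27), P1=(329.88,149.03), P2=(329.36,111.44); sampled at t=k/5. Machine vertices: (342.90,42.58) → (338.19,32.65) → (334.48,28.27) → (331.78,29.43) → (330.07,36.15) → (329.36,48.41). Open path.

**Shape 5** — `<path>` open polyline, stroke `#000000` → score (S403, F1545). Machine vertices: (227.89,8.33) → (197.10,24.07) → (118.25,51.87) → (53.20,51.74) → (289.85,23.11) → (160.57,13.64). Open path.

**Shape 6** — `<polygon>` regular polygon, stroke `#000000` → score (S403, F1545). Machine vertices: (277.57,41.37) → (278.91,55.43) → (289.79,64.43) → (303.85,63.09) → (312.85,52.21) → (311.51,38.15) → (300.63,29.15) → (286.57,30.49) → (277.57,41.37). Closed: final G1 returns to the first vertex.

(bCNC post)
(Date: synthetic)
G21
G90
G0 X117.71 Y26.65
M3 S403
G01 X126.64 Y33.18 F1545
G01 X128.45 Y61.31
G01 X124.24 Y95.96
G01 X115.12 Y122.05
G01 X102.20 Y124.49
G0 X335.70 Y117.68
M3 S258
G01 X327.28 Y51.14 F3270
G01 X273.87 Y91.70
G01 X335.70 Y117.68
G0 X144.63 Y62.08
M3 S403
G01 X138.58 Y76.20 F1545
G01 X128.46 Y90.43
G01 X114.27 Y104.77
G01 X96.01 Y119.21
G01 X73.67 Y133.77
G0 X342.90 Y42.58
M3 S258
G01 X338.19 Y32.65 F3270
G01 X334.48 Y28.27
G01 X331.78 Y29.43
G01 X330.07 Y36.15
G01 X329.36 Y48.41
G0 X227.89 Y8.33
M3 S403
G01 X197.10 Y24.07 F1545
G01 X118.25 Y51.87
G01 X53.20 Y51.74
G01 X289.85 Y23.11
G01 X160.57 Y13.64
G0 X277.57 Y41.37
M3 S403
G01 X278.91 Y55.43 F1545
G01 X289.79 Y64.43
G01 X303.85 Y63.09
G01 X312.85 Y52.21
G01 X311.51 Y38.15
G01 X300.63 Y29.15
G01 X286.57 Y30.49
G01 X277.57 Y41.37
M5
G0 X0.00 Y0.00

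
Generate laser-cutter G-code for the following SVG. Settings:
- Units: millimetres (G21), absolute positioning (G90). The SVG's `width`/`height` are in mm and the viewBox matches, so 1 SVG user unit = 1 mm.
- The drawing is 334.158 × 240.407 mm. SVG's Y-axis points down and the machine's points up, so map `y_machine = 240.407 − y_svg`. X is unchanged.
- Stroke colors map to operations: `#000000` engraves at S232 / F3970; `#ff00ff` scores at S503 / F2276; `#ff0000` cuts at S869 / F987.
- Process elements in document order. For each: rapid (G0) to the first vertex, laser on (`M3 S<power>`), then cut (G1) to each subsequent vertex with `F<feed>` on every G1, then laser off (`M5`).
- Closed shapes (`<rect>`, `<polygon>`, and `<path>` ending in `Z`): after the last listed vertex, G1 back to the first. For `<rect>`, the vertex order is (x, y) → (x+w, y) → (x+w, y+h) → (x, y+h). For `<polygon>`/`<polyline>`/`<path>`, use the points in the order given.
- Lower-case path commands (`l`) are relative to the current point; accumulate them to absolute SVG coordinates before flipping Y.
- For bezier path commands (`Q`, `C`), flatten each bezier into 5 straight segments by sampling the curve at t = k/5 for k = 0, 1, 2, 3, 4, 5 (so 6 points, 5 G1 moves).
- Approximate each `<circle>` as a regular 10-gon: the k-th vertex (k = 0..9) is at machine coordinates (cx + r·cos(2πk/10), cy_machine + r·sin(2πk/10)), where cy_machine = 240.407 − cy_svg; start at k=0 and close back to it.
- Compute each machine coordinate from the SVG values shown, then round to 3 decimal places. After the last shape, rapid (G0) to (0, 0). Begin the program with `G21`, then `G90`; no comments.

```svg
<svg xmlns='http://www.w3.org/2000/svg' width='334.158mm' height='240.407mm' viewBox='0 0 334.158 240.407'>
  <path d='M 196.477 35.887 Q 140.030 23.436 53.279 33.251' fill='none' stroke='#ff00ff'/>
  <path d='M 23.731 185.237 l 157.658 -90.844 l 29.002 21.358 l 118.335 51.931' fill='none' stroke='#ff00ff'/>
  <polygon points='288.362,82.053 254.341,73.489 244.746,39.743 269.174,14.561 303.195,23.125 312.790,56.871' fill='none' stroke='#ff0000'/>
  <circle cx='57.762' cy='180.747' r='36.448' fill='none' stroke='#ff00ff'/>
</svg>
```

G21
G90
G0 X196.477 Y204.520
M3 S503
G1 X172.686 Y208.610 F2276
G1 X146.471 Y210.918 F2276
G1 X117.831 Y211.445 F2276
G1 X86.767 Y210.191 F2276
G1 X53.279 Y207.156 F2276
M5
G0 X23.731 Y55.170
M3 S503
G1 X181.389 Y146.014 F2276
G1 X210.391 Y124.656 F2276
G1 X328.726 Y72.725 F2276
M5
G0 X288.362 Y158.354
M3 S869
G1 X254.341 Y166.918 F987
G1 X244.746 Y200.664 F987
G1 X269.174 Y225.846 F987
G1 X303.195 Y217.282 F987
G1 X312.790 Y183.536 F987
G1 X288.362 Y158.354 F987
M5
G0 X94.210 Y59.660
M3 S503
G1 X87.249 Y81.084 F2276
G1 X69.025 Y94.324 F2276
G1 X46.499 Y94.324 F2276
G1 X28.275 Y81.084 F2276
G1 X21.314 Y59.660 F2276
G1 X28.275 Y38.236 F2276
G1 X46.499 Y24.996 F2276
G1 X69.025 Y24.996 F2276
G1 X87.249 Y38.236 F2276
G1 X94.210 Y59.660 F2276
M5
G0 X0.000 Y0.000

viewBox `0 0 334.158 240.407` with mm width/height → 1 unit = 1 mm. Flip: y_m = 240.407 − y_svg.

**Shape 1** — `<path>` quadratic bezier, stroke `#ff00ff` → score (S503, F2276). Control points (SVG): P0=(196.477,35.887), P1=(140.030,23.436), P2=(53.279,33.251); sampled at t=k/5. Machine vertices: (196.477,204.520) → (172.686,208.610) → (146.471,210.918) → (117.831,211.445) → (86.767,210.191) → (53.279,207.156). Open path.

**Shape 2** — `<path>` open polyline, stroke `#ff00ff` → score (S503, F2276). Machine vertices: (23.731,55.170) → (181.389,146.014) → (210.391,124.656) → (328.726,72.725). Open path.

**Shape 3** — `<polygon>` regular polygon, stroke `#ff0000` → cut (S869, F987). Machine vertices: (288.362,158.354) → (254.341,166.918) → (244.746,200.664) → (269.174,225.846) → (303.195,217.282) → (312.790,183.536) → (288.362,158.354). Closed: final G1 returns to the first vertex.

**Shape 4** — `<circle>` circle, stroke `#ff00ff` → score (S503, F2276). Machine vertices: (94.210,59.660) → (87.249,81.084) → (69.025,94.324) → (46.499,94.324) → (28.275,81.084) → (21.314,59.660) → (28.275,38.236) → (46.499,24.996) → (69.025,24.996) → (87.249,38.236) → (94.210,59.660). Closed: final G1 returns to the first vertex.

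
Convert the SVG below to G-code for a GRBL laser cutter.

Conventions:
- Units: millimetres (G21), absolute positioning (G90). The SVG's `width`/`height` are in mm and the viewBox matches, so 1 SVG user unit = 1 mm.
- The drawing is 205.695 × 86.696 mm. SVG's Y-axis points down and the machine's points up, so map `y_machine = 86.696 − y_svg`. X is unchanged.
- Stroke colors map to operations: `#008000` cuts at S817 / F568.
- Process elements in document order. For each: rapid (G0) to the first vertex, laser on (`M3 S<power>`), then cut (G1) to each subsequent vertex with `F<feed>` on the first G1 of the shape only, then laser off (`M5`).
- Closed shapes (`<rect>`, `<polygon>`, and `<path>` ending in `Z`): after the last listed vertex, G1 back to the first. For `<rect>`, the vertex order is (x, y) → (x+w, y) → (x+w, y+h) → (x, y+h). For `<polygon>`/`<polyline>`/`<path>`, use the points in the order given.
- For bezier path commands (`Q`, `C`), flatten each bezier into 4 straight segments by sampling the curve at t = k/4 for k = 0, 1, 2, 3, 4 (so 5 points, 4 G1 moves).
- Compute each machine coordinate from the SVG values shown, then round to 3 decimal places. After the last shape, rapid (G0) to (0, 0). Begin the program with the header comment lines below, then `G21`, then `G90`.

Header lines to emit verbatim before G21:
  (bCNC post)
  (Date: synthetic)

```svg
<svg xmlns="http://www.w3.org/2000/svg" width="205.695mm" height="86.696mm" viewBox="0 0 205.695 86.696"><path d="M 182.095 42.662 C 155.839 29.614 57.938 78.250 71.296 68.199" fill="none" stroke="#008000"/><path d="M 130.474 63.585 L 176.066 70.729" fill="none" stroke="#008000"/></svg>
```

1 u = 1 mm; y_m = 86.696 − y.

[1] `<path>` cubic bezier, #008000→cut S817 F568: (182.095,44.034) → (151.827,44.135) → (111.840,32.389) → (79.281,20.082) → (71.296,18.497)

[2] `<path>` line segment, #008000→cut S817 F568: (130.474,23.111) → (176.066,15.967)

(bCNC post)
(Date: synthetic)
G21
G90
G0 X182.095 Y44.034
M3 S817
G1 X151.827 Y44.135 F568
G1 X111.840 Y32.389
G1 X79.281 Y20.082
G1 X71.296 Y18.497
M5
G0 X130.474 Y23.111
M3 S817
G1 X176.066 Y15.967 F568
M5
G0 X0.000 Y0.000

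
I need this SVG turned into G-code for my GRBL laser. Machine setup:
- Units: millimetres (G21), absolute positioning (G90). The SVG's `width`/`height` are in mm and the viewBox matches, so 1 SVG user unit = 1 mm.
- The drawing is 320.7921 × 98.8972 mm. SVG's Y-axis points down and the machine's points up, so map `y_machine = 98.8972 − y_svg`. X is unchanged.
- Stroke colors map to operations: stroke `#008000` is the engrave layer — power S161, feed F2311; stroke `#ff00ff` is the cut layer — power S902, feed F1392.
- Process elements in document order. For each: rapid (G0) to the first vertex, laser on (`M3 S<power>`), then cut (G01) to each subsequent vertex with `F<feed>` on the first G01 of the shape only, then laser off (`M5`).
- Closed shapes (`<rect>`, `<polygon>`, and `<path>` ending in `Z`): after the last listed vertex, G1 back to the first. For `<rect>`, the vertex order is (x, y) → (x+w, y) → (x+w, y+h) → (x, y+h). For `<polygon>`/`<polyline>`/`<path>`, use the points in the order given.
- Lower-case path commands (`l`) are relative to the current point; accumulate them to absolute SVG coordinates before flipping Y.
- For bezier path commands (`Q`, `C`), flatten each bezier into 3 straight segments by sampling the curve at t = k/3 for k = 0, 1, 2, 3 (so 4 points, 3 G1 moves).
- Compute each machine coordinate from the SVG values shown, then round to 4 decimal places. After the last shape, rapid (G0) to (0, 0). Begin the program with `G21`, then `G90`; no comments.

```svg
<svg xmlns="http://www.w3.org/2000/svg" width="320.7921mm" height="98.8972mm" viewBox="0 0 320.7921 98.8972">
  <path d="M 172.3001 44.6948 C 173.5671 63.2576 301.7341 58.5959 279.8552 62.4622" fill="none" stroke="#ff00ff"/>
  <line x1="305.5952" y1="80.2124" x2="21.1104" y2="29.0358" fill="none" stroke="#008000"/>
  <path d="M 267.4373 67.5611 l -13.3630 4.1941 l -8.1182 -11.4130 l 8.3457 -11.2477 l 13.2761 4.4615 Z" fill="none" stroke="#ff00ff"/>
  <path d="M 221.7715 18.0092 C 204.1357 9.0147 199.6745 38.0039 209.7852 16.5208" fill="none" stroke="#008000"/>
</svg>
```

G21
G90
G0 X172.3001 Y54.2024
M3 S902
G01 X205.6098 Y42.2051 F1392
G01 X261.9761 Y38.6347
G01 X279.8552 Y36.4350
M5
G0 X305.5952 Y18.6848
M3 S161
G01 X21.1104 Y69.8614 F2311
M5
G0 X267.4373 Y31.3361
M3 S902
G01 X254.0743 Y27.1420 F1392
G01 X245.9561 Y38.5550
G01 X254.3018 Y49.8027
G01 X267.5779 Y45.3412
G01 X267.4373 Y31.3361
M5
G0 X221.7715 Y80.8880
M3 S161
G01 X208.5790 Y80.4974 F2311
G01 X204.4800 Y74.4413
G01 X209.7852 Y82.3764
M5
G0 X0.0000 Y0.0000

viewBox `0 0 320.7921 98.8972` with mm width/height → 1 unit = 1 mm. Flip: y_m = 98.8972 − y_svg.

**Shape 1** — `<path>` cubic bezier, stroke `#ff00ff` → cut (S902, F1392). Control points (SVG): P0=(172.3001,44.6948), P1=(173.5671,63.2576), P2=(301.7341,58.5959), P3=(279.8552,62.4622); sampled at t=k/3. Machine vertices: (172.3001,54.2024) → (205.6098,42.2051) → (261.9761,38.6347) → (279.8552,36.4350). Open path.

**Shape 2** — `<line>` line segment, stroke `#008000` → engrave (S161, F2311). Machine vertices: (305.5952,18.6848) → (21.1104,69.8614). Open path.

**Shape 3** — `<path>` regular polygon, stroke `#ff00ff` → cut (S902, F1392). Machine vertices: (267.4373,31.3361) → (254.0743,27.1420) → (245.9561,38.5550) → (254.3018,49.8027) → (267.5779,45.3412) → (267.4373,31.3361). Closed: final G1 returns to the first vertex.

**Shape 4** — `<path>` cubic bezier, stroke `#008000` → engrave (S161, F2311). Control points (SVG): P0=(221.7715,18.0092), P1=(204.1357,9.0147), P2=(199.6745,38.0039), P3=(209.7852,16.5208); sampled at t=k/3. Machine vertices: (221.7715,80.8880) → (208.5790,80.4974) → (204.4800,74.4413) → (209.7852,82.3764). Open path.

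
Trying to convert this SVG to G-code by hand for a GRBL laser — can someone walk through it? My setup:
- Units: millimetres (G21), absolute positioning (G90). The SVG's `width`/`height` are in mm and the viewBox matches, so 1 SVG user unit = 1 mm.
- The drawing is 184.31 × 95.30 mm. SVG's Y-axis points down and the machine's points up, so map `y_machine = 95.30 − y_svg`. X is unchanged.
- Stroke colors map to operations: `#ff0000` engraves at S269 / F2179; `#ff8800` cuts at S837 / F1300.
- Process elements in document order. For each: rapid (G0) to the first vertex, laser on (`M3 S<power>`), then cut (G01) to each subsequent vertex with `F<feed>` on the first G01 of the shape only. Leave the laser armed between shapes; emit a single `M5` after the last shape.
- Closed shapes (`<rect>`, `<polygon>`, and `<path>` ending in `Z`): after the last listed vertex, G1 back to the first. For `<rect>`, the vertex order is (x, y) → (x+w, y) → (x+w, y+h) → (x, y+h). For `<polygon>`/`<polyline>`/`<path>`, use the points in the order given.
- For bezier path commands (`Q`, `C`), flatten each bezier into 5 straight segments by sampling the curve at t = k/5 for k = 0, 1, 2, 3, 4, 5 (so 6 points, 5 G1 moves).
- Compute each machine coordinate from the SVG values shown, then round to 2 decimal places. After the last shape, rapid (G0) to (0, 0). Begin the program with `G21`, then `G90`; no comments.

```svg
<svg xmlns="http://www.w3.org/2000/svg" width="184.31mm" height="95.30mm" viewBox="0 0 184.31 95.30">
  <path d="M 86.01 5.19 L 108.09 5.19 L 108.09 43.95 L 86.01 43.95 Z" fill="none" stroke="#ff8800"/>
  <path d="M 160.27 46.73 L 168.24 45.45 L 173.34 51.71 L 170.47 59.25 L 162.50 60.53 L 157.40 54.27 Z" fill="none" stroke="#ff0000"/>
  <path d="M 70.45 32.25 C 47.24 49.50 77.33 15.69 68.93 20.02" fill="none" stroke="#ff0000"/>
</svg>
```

G21
G90
G0 X86.01 Y90.11
M3 S837
G01 X108.09 Y90.11 F1300
G01 X108.09 Y51.35
G01 X86.01 Y51.35
G01 X86.01 Y90.11
G0 X160.27 Y48.57
M3 S269
G01 X168.24 Y49.85 F2179
G01 X173.34 Y43.59
G01 X170.47 Y36.05
G01 X162.50 Y34.77
G01 X157.40 Y41.03
G01 X160.27 Y48.57
G0 X70.45 Y63.05
M3 S269
G01 X62.19 Y58.11 F2179
G01 X62.31 Y61.15
G01 X66.41 Y67.88
G01 X70.09 Y74.01
G01 X68.93 Y75.28
M5
G0 X0.00 Y0.00

Since the viewBox matches the mm dimensions, user units are millimetres directly. The only transform is the Y-flip y_m = 95.30 − y_svg.

Shape 1 is a rectangle drawn with `<path>`. Its stroke #ff8800 means cut at S837, F1300. After flipping Y the toolpath is (86.01,90.11) → (108.09,90.11) → (108.09,51.35) → (86.01,51.35) → (86.01,90.11), returning to the start.

Shape 2 is a regular polygon drawn with `<path>`. Its stroke #ff0000 means engrave at S269, F2179. After flipping Y the toolpath is (160.27,48.57) → (168.24,49.85) → (173.34,43.59) → (170.47,36.05) → (162.50,34.77) → (157.40,41.03) → (160.27,48.57), returning to the start.

Shape 3 is a cubic bezier drawn with `<path>`. Its stroke #ff0000 means engrave at S269, F2179. After flipping Y the toolpath is (70.45,63.05) → (62.19,58.11) → (62.31,61.15) → (66.41,67.88) → (70.09,74.01) → (68.93,75.28).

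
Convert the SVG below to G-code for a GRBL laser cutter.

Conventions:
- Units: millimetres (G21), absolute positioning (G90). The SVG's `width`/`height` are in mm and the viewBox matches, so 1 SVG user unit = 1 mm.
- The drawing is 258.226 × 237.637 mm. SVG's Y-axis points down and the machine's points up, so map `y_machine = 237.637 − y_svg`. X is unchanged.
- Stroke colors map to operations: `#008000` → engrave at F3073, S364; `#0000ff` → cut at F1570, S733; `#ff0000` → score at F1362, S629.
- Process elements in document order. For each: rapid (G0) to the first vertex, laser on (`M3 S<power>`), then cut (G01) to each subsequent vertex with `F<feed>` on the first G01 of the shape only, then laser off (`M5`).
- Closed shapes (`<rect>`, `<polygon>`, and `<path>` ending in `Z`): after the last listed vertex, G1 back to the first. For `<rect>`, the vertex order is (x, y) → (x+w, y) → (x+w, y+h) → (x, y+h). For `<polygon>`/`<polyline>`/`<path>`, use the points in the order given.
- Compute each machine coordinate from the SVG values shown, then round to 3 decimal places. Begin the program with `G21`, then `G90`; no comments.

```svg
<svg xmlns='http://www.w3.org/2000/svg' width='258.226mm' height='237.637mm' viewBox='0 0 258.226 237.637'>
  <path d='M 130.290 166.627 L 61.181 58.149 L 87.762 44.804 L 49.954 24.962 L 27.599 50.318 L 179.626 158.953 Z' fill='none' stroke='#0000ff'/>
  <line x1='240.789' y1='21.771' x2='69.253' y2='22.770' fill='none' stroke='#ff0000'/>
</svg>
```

1 u = 1 mm; y_m = 237.637 − y.

[1] `<path>` closed polygon, #0000ff→cut S733 F1570: (130.290,71.010) → (61.181,179.488) → (87.762,192.833) → (49.954,212.675) → (27.599,187.319) → (179.626,78.684) → (130.290,71.010) (closed)

[2] `<line>` line segment, #ff0000→score S629 F1362: (240.789,215.866) → (69.253,214.867)

G21
G90
G0 X130.290 Y71.010
M3 S733
G01 X61.181 Y179.488 F1570
G01 X87.762 Y192.833
G01 X49.954 Y212.675
G01 X27.599 Y187.319
G01 X179.626 Y78.684
G01 X130.290 Y71.010
M5
G0 X240.789 Y215.866
M3 S629
G01 X69.253 Y214.867 F1362
M5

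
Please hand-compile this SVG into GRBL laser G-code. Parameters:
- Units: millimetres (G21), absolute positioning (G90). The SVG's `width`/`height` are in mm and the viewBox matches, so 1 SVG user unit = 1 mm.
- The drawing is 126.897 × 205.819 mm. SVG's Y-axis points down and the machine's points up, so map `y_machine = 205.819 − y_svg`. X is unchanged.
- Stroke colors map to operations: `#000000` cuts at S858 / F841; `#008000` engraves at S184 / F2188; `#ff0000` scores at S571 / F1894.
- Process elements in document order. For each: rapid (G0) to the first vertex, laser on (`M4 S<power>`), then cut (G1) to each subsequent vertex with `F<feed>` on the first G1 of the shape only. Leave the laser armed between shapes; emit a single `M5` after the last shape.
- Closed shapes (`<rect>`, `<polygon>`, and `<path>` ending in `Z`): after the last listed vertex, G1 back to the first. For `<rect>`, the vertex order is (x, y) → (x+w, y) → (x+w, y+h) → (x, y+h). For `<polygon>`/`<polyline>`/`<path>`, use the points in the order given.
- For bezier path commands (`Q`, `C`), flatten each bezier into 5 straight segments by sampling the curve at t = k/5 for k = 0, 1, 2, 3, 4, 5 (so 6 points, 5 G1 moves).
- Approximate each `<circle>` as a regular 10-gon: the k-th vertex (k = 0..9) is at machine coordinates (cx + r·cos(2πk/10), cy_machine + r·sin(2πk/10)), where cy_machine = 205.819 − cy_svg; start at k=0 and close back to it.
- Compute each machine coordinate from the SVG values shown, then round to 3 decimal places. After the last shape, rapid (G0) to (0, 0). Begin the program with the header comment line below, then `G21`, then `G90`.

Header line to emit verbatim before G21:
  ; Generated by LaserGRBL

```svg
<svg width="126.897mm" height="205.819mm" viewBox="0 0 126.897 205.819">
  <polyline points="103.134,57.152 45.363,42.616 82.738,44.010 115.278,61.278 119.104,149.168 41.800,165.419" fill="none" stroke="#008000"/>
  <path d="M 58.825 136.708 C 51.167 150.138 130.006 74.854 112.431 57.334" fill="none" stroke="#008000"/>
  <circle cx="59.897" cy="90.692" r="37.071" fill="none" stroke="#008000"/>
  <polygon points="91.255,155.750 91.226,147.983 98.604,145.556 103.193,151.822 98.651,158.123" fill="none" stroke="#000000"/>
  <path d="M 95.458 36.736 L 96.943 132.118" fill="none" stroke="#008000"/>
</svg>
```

Since the viewBox matches the mm dimensions, user units are millimetres directly. The only transform is the Y-flip y_m = 205.819 − y_svg.

Shape 1 is a open polyline drawn with `<polyline>`. Its stroke #008000 means engrave at S184, F2188. After flipping Y the toolpath is (103.134,148.667) → (45.363,163.203) → (82.738,161.809) → (115.278,144.541) → (119.104,56.651) → (41.800,40.400).

Shape 2 is a cubic bezier drawn with `<path>`. Its stroke #008000 means engrave at S184, F2188. After flipping Y the toolpath is (58.825,69.111) → (63.147,70.527) → (79.448,86.203) → (98.949,109.109) → (112.870,132.213) → (112.431,148.485).

Shape 3 is a circle drawn with `<circle>`. Its stroke #008000 means engrave at S184, F2188. After flipping Y the toolpath is (96.968,115.127) → (89.888,136.917) → (71.353,150.384) → (48.441,150.384) → (29.906,136.917) → (22.826,115.127) → (29.906,93.337) → (48.441,79.870) → (71.353,79.870) → (89.888,93.337) → (96.968,115.127), returning to the start.

Shape 4 is a regular polygon drawn with `<polygon>`. Its stroke #000000 means cut at S858, F841. After flipping Y the toolpath is (91.255,50.069) → (91.226,57.836) → (98.604,60.263) → (103.193,53.997) → (98.651,47.696) → (91.255,50.069), returning to the start.

Shape 5 is a line segment drawn with `<path>`. Its stroke #008000 means engrave at S184, F2188. After flipping Y the toolpath is (95.458,169.083) → (96.943,73.701).

; Generated by LaserGRBL
G21
G90
G0 X103.134 Y148.667
M4 S184
G1 X45.363 Y163.203 F2188
G1 X82.738 Y161.809
G1 X115.278 Y144.541
G1 X119.104 Y56.651
G1 X41.800 Y40.400
G0 X58.825 Y69.111
M4 S184
G1 X63.147 Y70.527 F2188
G1 X79.448 Y86.203
G1 X98.949 Y109.109
G1 X112.870 Y132.213
G1 X112.431 Y148.485
G0 X96.968 Y115.127
M4 S184
G1 X89.888 Y136.917 F2188
G1 X71.353 Y150.384
G1 X48.441 Y150.384
G1 X29.906 Y136.917
G1 X22.826 Y115.127
G1 X29.906 Y93.337
G1 X48.441 Y79.870
G1 X71.353 Y79.870
G1 X89.888 Y93.337
G1 X96.968 Y115.127
G0 X91.255 Y50.069
M4 S858
G1 X91.226 Y57.836 F841
G1 X98.604 Y60.263
G1 X103.193 Y53.997
G1 X98.651 Y47.696
G1 X91.255 Y50.069
G0 X95.458 Y169.083
M4 S184
G1 X96.943 Y73.701 F2188
M5
G0 X0.000 Y0.000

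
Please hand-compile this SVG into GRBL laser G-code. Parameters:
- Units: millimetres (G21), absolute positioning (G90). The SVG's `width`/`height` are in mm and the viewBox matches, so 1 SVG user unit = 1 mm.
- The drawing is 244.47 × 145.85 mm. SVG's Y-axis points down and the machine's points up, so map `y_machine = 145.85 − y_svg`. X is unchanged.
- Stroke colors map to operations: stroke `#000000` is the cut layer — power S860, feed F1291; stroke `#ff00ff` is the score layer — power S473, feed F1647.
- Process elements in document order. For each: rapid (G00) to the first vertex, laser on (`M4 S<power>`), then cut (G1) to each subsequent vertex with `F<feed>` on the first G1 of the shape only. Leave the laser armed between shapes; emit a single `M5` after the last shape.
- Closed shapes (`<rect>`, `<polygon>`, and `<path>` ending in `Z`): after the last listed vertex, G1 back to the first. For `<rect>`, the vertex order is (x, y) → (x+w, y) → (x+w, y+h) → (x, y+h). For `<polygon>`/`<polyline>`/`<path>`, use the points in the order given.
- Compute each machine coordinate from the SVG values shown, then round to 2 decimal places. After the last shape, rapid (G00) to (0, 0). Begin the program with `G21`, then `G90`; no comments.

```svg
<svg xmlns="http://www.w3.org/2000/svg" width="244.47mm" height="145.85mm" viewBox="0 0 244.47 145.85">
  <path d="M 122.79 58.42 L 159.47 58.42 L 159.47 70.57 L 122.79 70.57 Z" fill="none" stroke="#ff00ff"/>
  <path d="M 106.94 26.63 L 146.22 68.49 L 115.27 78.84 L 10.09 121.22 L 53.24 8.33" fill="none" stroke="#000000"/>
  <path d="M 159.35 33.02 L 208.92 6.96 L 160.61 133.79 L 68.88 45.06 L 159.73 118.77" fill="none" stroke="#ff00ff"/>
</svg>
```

G21
G90
G00 X122.79 Y87.43
M4 S473
G1 X159.47 Y87.43 F1647
G1 X159.47 Y75.28
G1 X122.79 Y75.28
G1 X122.79 Y87.43
G00 X106.94 Y119.22
M4 S860
G1 X146.22 Y77.36 F1291
G1 X115.27 Y67.01
G1 X10.09 Y24.63
G1 X53.24 Y137.52
G00 X159.35 Y112.83
M4 S473
G1 X208.92 Y138.89 F1647
G1 X160.61 Y12.06
G1 X68.88 Y100.79
G1 X159.73 Y27.08
M5
G00 X0.00 Y0.00

viewBox `0 0 244.47 145.85` with mm width/height → 1 unit = 1 mm. Flip: y_m = 145.85 − y_svg.

**Shape 1** — `<path>` rectangle, stroke `#ff00ff` → score (S473, F1647). Machine vertices: (122.79,87.43) → (159.47,87.43) → (159.47,75.28) → (122.79,75.28) → (122.79,87.43). Closed: final G1 returns to the first vertex.

**Shape 2** — `<path>` open polyline, stroke `#000000` → cut (S860, F1291). Machine vertices: (106.94,119.22) → (146.22,77.36) → (115.27,67.01) → (10.09,24.63) → (53.24,137.52). Open path.

**Shape 3** — `<path>` open polyline, stroke `#ff00ff` → score (S473, F1647). Machine vertices: (159.35,112.83) → (208.92,138.89) → (160.61,12.06) → (68.88,100.79) → (159.73,27.08). Open path.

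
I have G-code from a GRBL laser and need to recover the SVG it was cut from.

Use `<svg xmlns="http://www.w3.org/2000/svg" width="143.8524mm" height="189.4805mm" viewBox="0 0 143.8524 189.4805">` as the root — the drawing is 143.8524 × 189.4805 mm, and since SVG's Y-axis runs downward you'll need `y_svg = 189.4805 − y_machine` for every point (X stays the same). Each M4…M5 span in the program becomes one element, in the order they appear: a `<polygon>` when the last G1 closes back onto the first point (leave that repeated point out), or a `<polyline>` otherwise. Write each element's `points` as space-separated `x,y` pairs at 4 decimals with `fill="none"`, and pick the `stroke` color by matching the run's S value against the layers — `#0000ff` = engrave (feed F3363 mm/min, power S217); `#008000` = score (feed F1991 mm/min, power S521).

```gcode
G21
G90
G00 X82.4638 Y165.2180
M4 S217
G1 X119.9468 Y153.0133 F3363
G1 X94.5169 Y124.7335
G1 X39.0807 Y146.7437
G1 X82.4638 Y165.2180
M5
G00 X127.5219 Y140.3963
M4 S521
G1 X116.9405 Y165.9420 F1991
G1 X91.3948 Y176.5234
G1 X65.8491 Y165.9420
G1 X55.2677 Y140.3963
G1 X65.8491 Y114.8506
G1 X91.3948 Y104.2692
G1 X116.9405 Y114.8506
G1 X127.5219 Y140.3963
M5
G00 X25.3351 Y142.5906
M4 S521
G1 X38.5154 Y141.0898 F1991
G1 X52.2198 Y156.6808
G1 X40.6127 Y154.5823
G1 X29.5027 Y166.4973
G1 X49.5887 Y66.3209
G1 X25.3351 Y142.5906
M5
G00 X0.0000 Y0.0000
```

<svg xmlns="http://www.w3.org/2000/svg" width="143.8524mm" height="189.4805mm" viewBox="0 0 143.8524 189.4805">
  <polygon points="82.4638,24.2625 119.9468,36.4672 94.5169,64.7470 39.0807,42.7368" fill="none" stroke="#0000ff"/>
  <polygon points="127.5219,49.0842 116.9405,23.5385 91.3948,12.9571 65.8491,23.5385 55.2677,49.0842 65.8491,74.6299 91.3948,85.2113 116.9405,74.6299" fill="none" stroke="#008000"/>
  <polygon points="25.3351,46.8899 38.5154,48.3907 52.2198,32.7997 40.6127,34.8982 29.5027,22.9832 49.5887,123.1596" fill="none" stroke="#008000"/>
</svg>

y_svg = 189.4805 − y_m.

[1] S217→`#0000ff` (engrave); closed run; points: 82.4638,24.2625 119.9468,36.4672 94.5169,64.7470 39.0807,42.7368

[2] S521→`#008000` (score); closed run; points: 127.5219,49.0842 116.9405,23.5385 91.3948,12.9571 65.8491,23.5385 55.2677,49.0842 65.8491,74.6299 91.3948,85.2113 116.9405,74.6299

[3] S521→`#008000` (score); closed run; points: 25.3351,46.8899 38.5154,48.3907 52.2198,32.7997 40.6127,34.8982 29.5027,22.9832 49.5887,123.1596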